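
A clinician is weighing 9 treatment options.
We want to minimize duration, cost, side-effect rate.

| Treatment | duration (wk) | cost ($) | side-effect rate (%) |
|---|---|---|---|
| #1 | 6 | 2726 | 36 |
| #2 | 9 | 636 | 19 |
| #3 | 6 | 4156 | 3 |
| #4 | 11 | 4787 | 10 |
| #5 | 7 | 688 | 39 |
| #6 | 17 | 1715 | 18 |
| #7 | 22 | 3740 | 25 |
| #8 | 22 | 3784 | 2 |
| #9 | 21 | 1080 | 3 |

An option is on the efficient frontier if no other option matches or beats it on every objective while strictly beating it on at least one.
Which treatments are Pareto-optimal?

#1, #2, #3, #5, #6, #8, #9

#1: not dominated.
#2: not dominated (best cost).
#3: not dominated.
#4: dominated by #3 (duration 6≤11, cost 4156≤4787, side-effect rate 3≤10).
#5: not dominated.
#6: not dominated.
#7: dominated by #2 (duration 9≤22, cost 636≤3740, side-effect rate 19≤25).
#8: not dominated (best side-effect rate).
#9: not dominated.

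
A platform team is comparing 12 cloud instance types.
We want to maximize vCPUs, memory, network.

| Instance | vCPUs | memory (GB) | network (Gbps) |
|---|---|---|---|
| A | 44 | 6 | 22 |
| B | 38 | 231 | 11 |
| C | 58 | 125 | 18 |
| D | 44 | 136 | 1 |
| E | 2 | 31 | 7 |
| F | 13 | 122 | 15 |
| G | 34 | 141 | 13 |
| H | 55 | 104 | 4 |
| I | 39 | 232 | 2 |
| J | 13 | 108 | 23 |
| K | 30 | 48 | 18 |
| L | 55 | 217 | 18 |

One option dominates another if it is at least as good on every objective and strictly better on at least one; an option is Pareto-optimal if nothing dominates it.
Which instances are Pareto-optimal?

A: not dominated.
B: not dominated.
C: not dominated (best vCPUs).
D: dominated by L (vCPUs 55≥44, memory 217≥136, network 18≥1).
E: dominated by B (vCPUs 38≥2, memory 231≥31, network 11≥7).
F: dominated by C (vCPUs 58≥13, memory 125≥122, network 18≥15).
G: dominated by L (vCPUs 55≥34, memory 217≥141, network 18≥13).
H: dominated by C (vCPUs 58≥55, memory 125≥104, network 18≥4).
I: not dominated (best memory).
J: not dominated (best network).
K: dominated by C (vCPUs 58≥30, memory 125≥48, network 18≥18).
L: not dominated.

A, B, C, I, J, L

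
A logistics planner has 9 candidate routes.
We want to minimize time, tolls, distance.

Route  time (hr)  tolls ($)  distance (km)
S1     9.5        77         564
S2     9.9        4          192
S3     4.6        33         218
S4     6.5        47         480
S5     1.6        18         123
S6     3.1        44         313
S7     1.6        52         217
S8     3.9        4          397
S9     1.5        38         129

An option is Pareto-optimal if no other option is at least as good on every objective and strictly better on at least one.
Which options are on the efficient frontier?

S1: dominated by S3 (time 4.6≤9.5, tolls 33≤77, distance 218≤564).
S2: not dominated.
S3: dominated by S5 (time 1.6≤4.6, tolls 18≤33, distance 123≤218).
S4: dominated by S3 (time 4.6≤6.5, tolls 33≤47, distance 218≤480).
S5: not dominated (best distance).
S6: dominated by S5 (time 1.6≤3.1, tolls 18≤44, distance 123≤313).
S7: dominated by S5 (time 1.6≤1.6, tolls 18≤52, distance 123≤217).
S8: not dominated.
S9: not dominated (best time).

S2, S5, S8, S9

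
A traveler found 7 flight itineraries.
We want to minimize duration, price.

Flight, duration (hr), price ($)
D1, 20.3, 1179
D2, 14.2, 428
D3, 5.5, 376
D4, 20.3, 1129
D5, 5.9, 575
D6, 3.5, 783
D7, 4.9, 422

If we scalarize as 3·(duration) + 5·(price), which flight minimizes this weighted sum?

D3

D1: 3·20.3 + 5·1179 = 5955.9
D2: 3·14.2 + 5·428 = 2182.6
D3: 3·5.5 + 5·376 = 1896.5
D4: 3·20.3 + 5·1129 = 5705.9
D5: 3·5.9 + 5·575 = 2892.7
D6: 3·3.5 + 5·783 = 3925.5
D7: 3·4.9 + 5·422 = 2124.7
Lowest: D3 at 1896.5.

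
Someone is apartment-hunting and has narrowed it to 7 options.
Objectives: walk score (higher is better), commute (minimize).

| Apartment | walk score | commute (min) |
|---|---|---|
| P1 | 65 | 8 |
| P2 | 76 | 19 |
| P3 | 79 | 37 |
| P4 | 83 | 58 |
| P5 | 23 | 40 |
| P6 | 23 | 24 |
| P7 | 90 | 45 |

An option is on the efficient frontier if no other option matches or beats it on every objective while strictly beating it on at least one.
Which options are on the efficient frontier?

P1: not dominated (best commute).
P2: not dominated.
P3: not dominated.
P4: dominated by P7 (walk score 90≥83, commute 45≤58).
P5: dominated by P1 (walk score 65≥23, commute 8≤40).
P6: dominated by P1 (walk score 65≥23, commute 8≤24).
P7: not dominated (best walk score).

P1, P2, P3, P7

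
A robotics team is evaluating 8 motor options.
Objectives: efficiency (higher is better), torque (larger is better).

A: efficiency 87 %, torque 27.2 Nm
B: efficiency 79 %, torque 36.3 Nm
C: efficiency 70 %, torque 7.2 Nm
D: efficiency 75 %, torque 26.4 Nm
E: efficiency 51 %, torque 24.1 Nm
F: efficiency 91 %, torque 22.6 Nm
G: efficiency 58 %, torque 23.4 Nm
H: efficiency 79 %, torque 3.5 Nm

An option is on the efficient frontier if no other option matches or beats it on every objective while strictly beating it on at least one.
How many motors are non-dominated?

A: not dominated.
B: not dominated (best torque).
C: dominated by A (efficiency 87≥70, torque 27.2≥7.2).
D: dominated by A (efficiency 87≥75, torque 27.2≥26.4).
E: dominated by A (efficiency 87≥51, torque 27.2≥24.1).
F: not dominated (best efficiency).
G: dominated by A (efficiency 87≥58, torque 27.2≥23.4).
H: dominated by A (efficiency 87≥79, torque 27.2≥3.5).
Pareto-optimal: A, B, F → 3.

3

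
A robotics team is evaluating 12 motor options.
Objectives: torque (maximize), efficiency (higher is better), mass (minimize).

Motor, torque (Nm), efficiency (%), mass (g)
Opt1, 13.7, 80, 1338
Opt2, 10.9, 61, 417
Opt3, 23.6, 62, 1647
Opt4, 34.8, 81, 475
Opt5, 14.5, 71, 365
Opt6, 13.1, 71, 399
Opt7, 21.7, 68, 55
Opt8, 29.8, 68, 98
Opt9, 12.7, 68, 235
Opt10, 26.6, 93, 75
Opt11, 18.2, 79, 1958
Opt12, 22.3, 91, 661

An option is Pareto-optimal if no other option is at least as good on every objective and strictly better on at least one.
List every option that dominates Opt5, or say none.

Opt10: torque 26.6≥14.5, efficiency 93≥71, mass 75≤365 — dominates Opt5.
Others (Opt1, Opt2, Opt3, Opt4, Opt6, Opt7, Opt8, Opt9, Opt11, Opt12) are each worse than Opt5 on at least one objective.

Opt10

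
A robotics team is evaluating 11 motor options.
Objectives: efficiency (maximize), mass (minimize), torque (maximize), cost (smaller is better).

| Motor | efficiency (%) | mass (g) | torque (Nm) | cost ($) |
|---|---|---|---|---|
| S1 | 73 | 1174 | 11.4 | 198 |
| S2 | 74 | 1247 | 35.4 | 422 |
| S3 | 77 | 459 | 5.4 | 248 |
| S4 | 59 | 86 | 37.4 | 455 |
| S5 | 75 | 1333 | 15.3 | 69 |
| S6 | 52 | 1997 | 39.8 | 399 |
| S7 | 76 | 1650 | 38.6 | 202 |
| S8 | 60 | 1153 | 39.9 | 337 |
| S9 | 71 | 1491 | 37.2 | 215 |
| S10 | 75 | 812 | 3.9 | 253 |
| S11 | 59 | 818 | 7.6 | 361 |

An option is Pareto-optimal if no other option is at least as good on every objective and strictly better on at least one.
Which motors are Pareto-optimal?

S1: not dominated.
S2: not dominated.
S3: not dominated (best efficiency).
S4: not dominated (best mass).
S5: not dominated (best cost).
S6: dominated by S8 (efficiency 60≥52, mass 1153≤1997, torque 39.9≥39.8, cost 337≤399).
S7: not dominated.
S8: not dominated (best torque).
S9: not dominated.
S10: dominated by S3 (efficiency 77≥75, mass 459≤812, torque 5.4≥3.9, cost 248≤253).
S11: not dominated.

S1, S2, S3, S4, S5, S7, S8, S9, S11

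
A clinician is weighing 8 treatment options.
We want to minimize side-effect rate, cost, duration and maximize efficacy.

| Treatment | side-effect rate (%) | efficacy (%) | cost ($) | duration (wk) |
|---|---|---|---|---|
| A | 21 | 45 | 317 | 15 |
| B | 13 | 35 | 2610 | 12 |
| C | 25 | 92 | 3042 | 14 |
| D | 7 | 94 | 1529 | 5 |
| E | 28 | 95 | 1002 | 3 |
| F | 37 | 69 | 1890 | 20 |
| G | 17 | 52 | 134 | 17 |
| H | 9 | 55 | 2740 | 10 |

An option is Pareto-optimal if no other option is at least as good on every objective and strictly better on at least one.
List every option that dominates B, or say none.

D: side-effect rate 7≤13, efficacy 94≥35, cost 1529≤2610, duration 5≤12 — dominates B.
Others (A, C, E, F, G, H) are each worse than B on at least one objective.

D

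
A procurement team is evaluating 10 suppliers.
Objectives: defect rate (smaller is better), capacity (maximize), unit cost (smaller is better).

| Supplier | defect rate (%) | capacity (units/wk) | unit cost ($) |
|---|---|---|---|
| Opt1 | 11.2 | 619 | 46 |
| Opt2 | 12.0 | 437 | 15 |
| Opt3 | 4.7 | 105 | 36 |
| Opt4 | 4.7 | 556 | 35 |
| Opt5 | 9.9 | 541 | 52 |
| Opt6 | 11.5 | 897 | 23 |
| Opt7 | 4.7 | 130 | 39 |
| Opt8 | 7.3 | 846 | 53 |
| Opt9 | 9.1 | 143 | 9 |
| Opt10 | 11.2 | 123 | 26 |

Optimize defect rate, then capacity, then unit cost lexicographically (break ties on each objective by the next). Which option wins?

Opt4

First minimize defect rate: best is 4.7, kept {Opt3, Opt4, Opt7}.
Then maximize capacity: best is 556, kept {Opt4}.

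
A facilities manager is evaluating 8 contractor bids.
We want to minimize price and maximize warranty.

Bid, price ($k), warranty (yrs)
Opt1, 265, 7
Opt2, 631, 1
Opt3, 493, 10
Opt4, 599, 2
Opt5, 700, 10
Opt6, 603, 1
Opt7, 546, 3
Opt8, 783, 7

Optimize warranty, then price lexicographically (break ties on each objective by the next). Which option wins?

First maximize warranty: best is 10, kept {Opt3, Opt5}.
Then minimize price: best is 493, kept {Opt3}.

Opt3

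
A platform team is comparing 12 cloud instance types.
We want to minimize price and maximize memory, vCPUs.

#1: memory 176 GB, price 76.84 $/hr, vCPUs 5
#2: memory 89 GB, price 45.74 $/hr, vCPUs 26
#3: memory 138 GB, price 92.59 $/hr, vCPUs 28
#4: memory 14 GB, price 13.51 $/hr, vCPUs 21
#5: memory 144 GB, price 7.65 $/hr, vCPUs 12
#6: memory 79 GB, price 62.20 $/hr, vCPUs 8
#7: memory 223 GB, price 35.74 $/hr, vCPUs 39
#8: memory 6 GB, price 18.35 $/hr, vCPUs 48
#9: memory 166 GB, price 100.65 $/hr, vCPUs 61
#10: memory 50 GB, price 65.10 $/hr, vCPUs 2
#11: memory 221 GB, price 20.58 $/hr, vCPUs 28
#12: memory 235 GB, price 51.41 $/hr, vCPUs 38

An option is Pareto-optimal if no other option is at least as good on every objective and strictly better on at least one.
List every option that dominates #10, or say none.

#2, #5, #6, #7, #11, #12

#2: memory 89≥50, price 45.74≤65.10, vCPUs 26≥2 — dominates #10.
#5: memory 144≥50, price 7.65≤65.10, vCPUs 12≥2 — dominates #10.
#6: memory 79≥50, price 62.20≤65.10, vCPUs 8≥2 — dominates #10.
#7: memory 223≥50, price 35.74≤65.10, vCPUs 39≥2 — dominates #10.
#11: memory 221≥50, price 20.58≤65.10, vCPUs 28≥2 — dominates #10.
#12: memory 235≥50, price 51.41≤65.10, vCPUs 38≥2 — dominates #10.
Others (#1, #3, #4, #8, #9) are each worse than #10 on at least one objective.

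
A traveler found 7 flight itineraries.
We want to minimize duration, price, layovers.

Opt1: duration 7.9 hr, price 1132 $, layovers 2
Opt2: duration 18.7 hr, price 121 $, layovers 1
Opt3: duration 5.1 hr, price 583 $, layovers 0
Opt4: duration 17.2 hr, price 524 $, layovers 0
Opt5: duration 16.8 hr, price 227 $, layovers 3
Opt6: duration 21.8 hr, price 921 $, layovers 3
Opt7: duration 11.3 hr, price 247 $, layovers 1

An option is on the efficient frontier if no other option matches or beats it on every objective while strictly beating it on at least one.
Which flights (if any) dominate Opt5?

none

Opt1: worse on price (1132 vs 227).
Opt2: worse on duration (18.7 vs 16.8).
Opt3: worse on price (583 vs 227).
Opt4: worse on duration (17.2 vs 16.8).
Opt6: worse on duration (21.8 vs 16.8).
Opt7: worse on price (247 vs 227).
No option dominates Opt5.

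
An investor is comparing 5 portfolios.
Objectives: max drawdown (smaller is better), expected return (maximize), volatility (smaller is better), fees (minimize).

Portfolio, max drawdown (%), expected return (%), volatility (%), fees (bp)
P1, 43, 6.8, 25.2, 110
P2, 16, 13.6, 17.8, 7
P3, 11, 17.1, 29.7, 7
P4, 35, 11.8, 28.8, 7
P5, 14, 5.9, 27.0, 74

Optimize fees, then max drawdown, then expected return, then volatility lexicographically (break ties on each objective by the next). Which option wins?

First minimize fees: best is 7, kept {P2, P3, P4}.
Then minimize max drawdown: best is 11, kept {P3}.

P3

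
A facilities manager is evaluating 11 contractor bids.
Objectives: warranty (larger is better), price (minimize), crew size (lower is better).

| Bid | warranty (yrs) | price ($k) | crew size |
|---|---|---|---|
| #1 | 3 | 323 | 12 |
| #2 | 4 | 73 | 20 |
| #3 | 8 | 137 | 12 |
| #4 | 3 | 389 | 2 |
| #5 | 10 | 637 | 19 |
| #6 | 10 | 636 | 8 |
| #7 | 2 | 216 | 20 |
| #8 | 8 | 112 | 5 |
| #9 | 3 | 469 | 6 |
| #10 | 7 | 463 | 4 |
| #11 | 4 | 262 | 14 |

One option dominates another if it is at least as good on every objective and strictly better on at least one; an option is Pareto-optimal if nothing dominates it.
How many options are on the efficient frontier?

5

#1: dominated by #3 (warranty 8≥3, price 137≤323, crew size 12≤12).
#2: not dominated (best price).
#3: dominated by #8 (warranty 8≥8, price 112≤137, crew size 5≤12).
#4: not dominated (best crew size).
#5: dominated by #6 (warranty 10≥10, price 636≤637, crew size 8≤19).
#6: not dominated.
#7: dominated by #2 (warranty 4≥2, price 73≤216, crew size 20≤20).
#8: not dominated.
#9: dominated by #4 (warranty 3≥3, price 389≤469, crew size 2≤6).
#10: not dominated.
#11: dominated by #3 (warranty 8≥4, price 137≤262, crew size 12≤14).
Pareto-optimal: #2, #4, #6, #8, #10 → 5.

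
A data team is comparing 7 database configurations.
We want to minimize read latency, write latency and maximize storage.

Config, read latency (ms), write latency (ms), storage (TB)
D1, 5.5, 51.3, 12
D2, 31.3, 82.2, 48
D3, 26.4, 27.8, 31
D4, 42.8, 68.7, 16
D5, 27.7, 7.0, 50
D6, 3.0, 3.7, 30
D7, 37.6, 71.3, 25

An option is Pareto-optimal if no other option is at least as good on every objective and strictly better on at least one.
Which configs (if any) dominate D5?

D1: worse on write latency (51.3 vs 7.0).
D2: worse on read latency (31.3 vs 27.7).
D3: worse on write latency (27.8 vs 7.0).
D4: worse on read latency (42.8 vs 27.7).
D6: worse on storage (30 vs 50).
D7: worse on read latency (37.6 vs 27.7).
No option dominates D5.

none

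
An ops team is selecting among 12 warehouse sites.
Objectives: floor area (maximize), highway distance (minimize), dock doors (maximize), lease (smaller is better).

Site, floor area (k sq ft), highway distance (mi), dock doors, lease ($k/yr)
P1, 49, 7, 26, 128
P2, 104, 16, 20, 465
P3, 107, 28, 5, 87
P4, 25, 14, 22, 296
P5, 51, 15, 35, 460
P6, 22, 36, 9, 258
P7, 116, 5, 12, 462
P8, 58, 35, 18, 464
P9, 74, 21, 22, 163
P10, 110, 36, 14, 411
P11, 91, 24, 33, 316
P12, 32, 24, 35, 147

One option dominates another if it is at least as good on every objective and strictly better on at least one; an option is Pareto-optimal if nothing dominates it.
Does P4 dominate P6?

P4 vs P6: P4 is worse on lease (296 vs 258), so it does not dominate P6.

No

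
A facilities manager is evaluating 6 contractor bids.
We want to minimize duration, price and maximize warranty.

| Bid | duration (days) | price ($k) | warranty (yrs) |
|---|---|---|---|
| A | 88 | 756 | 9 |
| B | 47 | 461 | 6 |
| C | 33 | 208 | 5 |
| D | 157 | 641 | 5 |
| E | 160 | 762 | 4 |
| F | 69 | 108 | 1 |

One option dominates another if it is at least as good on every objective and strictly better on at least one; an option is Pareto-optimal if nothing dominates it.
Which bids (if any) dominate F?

none

A: worse on duration (88 vs 69).
B: worse on price (461 vs 108).
C: worse on price (208 vs 108).
D: worse on duration (157 vs 69).
E: worse on duration (160 vs 69).
No option dominates F.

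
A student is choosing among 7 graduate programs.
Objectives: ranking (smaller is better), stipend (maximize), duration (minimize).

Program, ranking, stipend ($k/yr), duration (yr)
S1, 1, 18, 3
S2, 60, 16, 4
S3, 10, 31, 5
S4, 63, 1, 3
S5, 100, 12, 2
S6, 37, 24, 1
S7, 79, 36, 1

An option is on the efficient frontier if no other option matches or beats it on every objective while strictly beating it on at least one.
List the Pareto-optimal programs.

S1, S3, S6, S7

S1: not dominated (best ranking).
S2: dominated by S1 (ranking 1≤60, stipend 18≥16, duration 3≤4).
S3: not dominated.
S4: dominated by S1 (ranking 1≤63, stipend 18≥1, duration 3≤3).
S5: dominated by S6 (ranking 37≤100, stipend 24≥12, duration 1≤2).
S6: not dominated.
S7: not dominated (best stipend).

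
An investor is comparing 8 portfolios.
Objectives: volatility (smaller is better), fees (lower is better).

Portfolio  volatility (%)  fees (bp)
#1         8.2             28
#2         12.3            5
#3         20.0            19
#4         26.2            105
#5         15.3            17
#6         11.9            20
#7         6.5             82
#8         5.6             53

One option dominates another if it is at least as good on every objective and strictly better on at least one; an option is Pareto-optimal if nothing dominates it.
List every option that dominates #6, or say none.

#1: worse on fees (28 vs 20).
#2: worse on volatility (12.3 vs 11.9).
#3: worse on volatility (20.0 vs 11.9).
#4: worse on volatility (26.2 vs 11.9).
#5: worse on volatility (15.3 vs 11.9).
#7: worse on fees (82 vs 20).
#8: worse on fees (53 vs 20).
No option dominates #6.

none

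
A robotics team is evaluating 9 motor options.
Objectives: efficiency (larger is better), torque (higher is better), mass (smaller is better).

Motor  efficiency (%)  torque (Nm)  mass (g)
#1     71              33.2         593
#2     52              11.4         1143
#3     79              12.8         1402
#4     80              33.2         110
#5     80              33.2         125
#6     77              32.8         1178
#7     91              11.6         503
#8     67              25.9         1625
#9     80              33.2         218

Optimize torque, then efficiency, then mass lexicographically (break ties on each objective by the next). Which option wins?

First maximize torque: best is 33.2, kept {#1, #4, #5, #9}.
Then maximize efficiency: best is 80, kept {#4, #5, #9}.
Then minimize mass: best is 110, kept {#4}.

#4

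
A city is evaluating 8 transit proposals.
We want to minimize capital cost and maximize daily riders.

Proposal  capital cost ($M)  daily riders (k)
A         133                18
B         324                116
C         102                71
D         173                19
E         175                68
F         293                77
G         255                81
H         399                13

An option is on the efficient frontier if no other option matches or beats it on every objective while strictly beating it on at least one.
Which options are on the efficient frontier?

B, C, G

A: dominated by C (capital cost 102≤133, daily riders 71≥18).
B: not dominated (best daily riders).
C: not dominated (best capital cost).
D: dominated by C (capital cost 102≤173, daily riders 71≥19).
E: dominated by C (capital cost 102≤175, daily riders 71≥68).
F: dominated by G (capital cost 255≤293, daily riders 81≥77).
G: not dominated.
H: dominated by A (capital cost 133≤399, daily riders 18≥13).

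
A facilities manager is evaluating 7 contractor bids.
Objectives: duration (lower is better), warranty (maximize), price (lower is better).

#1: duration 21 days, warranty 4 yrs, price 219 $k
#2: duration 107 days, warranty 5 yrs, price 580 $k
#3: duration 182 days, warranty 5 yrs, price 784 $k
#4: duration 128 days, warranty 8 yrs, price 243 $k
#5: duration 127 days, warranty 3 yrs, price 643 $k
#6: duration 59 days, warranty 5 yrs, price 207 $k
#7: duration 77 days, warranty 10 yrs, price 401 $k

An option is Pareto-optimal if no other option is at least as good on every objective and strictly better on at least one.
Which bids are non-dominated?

#1: not dominated (best duration).
#2: dominated by #6 (duration 59≤107, warranty 5≥5, price 207≤580).
#3: dominated by #2 (duration 107≤182, warranty 5≥5, price 580≤784).
#4: not dominated.
#5: dominated by #1 (duration 21≤127, warranty 4≥3, price 219≤643).
#6: not dominated (best price).
#7: not dominated (best warranty).

#1, #4, #6, #7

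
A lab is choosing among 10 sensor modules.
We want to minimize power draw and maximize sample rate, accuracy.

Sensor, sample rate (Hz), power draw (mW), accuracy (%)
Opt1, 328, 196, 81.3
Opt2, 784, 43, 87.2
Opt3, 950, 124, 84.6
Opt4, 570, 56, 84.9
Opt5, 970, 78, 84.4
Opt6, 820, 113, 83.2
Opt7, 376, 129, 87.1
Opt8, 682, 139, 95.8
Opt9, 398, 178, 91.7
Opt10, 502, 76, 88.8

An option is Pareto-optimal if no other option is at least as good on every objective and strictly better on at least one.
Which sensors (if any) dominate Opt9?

Opt8

Opt8: sample rate 682≥398, power draw 139≤178, accuracy 95.8≥91.7 — dominates Opt9.
Others (Opt1, Opt2, Opt3, Opt4, Opt5, Opt6, Opt7, Opt10) are each worse than Opt9 on at least one objective.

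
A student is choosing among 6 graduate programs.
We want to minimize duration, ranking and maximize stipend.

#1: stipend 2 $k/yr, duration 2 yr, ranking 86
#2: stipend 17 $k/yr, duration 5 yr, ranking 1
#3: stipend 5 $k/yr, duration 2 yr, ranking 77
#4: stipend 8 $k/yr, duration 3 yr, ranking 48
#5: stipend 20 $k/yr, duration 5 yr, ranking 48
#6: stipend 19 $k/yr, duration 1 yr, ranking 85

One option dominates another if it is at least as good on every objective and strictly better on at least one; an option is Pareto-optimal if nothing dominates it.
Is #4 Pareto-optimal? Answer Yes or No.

#1: worse on stipend (2 vs 8).
#2: worse on duration (5 vs 3).
#3: worse on stipend (5 vs 8).
#5: worse on duration (5 vs 3).
#6: worse on ranking (85 vs 48).
No option is at least as good as #4 on every objective and strictly better on one.

Yes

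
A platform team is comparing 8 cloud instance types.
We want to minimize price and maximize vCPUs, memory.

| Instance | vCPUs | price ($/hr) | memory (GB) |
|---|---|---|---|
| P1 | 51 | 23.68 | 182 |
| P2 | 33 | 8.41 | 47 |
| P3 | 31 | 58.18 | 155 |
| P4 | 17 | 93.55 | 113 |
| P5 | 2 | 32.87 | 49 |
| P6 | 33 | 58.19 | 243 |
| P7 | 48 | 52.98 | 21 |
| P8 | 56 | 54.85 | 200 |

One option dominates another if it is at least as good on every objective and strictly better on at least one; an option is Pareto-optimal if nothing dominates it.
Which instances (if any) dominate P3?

P1: vCPUs 51≥31, price 23.68≤58.18, memory 182≥155 — dominates P3.
P8: vCPUs 56≥31, price 54.85≤58.18, memory 200≥155 — dominates P3.
Others (P2, P4, P5, P6, P7) are each worse than P3 on at least one objective.

P1, P8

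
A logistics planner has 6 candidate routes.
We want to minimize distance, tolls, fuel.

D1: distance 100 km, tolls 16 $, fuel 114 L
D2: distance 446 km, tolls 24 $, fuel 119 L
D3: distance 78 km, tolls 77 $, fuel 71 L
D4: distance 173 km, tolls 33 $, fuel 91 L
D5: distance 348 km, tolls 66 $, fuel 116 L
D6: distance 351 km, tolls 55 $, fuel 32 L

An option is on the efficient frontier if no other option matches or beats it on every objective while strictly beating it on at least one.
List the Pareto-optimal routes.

D1, D3, D4, D6

D1: not dominated (best tolls).
D2: dominated by D1 (distance 100≤446, tolls 16≤24, fuel 114≤119).
D3: not dominated (best distance).
D4: not dominated.
D5: dominated by D1 (distance 100≤348, tolls 16≤66, fuel 114≤116).
D6: not dominated (best fuel).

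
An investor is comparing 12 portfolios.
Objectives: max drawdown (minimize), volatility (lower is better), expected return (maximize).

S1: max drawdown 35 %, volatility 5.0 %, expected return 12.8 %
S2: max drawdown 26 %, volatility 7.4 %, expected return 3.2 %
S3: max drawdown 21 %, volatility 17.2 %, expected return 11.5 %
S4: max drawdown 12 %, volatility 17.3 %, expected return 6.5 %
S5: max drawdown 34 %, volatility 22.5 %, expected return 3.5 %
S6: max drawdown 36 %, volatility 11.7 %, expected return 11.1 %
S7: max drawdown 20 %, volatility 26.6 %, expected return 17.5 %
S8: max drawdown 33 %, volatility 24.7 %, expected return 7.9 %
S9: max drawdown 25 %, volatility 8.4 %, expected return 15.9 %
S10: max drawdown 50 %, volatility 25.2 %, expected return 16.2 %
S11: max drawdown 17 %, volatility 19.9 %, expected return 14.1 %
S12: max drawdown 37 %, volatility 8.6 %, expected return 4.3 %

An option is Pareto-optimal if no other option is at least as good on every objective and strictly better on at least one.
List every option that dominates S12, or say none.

S1: max drawdown 35≤37, volatility 5.0≤8.6, expected return 12.8≥4.3 — dominates S12.
S9: max drawdown 25≤37, volatility 8.4≤8.6, expected return 15.9≥4.3 — dominates S12.
Others (S2, S3, S4, S5, S6, S7, S8, S10, S11) are each worse than S12 on at least one objective.

S1, S9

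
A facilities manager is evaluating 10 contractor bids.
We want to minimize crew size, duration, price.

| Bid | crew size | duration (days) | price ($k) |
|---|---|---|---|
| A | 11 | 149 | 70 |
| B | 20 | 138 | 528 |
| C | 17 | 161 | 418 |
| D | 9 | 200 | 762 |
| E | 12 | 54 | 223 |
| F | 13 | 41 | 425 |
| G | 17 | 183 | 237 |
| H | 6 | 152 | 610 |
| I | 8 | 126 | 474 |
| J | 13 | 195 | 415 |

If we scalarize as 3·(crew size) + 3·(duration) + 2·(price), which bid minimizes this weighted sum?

A

A: 3·11 + 3·149 + 2·70 = 620
B: 3·20 + 3·138 + 2·528 = 1530
C: 3·17 + 3·161 + 2·418 = 1370
D: 3·9 + 3·200 + 2·762 = 2151
E: 3·12 + 3·54 + 2·223 = 644
F: 3·13 + 3·41 + 2·425 = 1012
G: 3·17 + 3·183 + 2·237 = 1074
H: 3·6 + 3·152 + 2·610 = 1694
I: 3·8 + 3·126 + 2·474 = 1350
J: 3·13 + 3·195 + 2·415 = 1454
Lowest: A at 620.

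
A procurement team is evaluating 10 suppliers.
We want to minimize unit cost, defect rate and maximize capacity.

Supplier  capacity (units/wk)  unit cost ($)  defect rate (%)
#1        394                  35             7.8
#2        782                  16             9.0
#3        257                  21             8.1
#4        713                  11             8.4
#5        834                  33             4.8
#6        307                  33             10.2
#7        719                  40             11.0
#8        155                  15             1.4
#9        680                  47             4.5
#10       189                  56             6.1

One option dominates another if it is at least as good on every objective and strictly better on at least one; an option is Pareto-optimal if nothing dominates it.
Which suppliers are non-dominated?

#2, #3, #4, #5, #8, #9

#1: dominated by #5 (capacity 834≥394, unit cost 33≤35, defect rate 4.8≤7.8).
#2: not dominated.
#3: not dominated.
#4: not dominated (best unit cost).
#5: not dominated (best capacity).
#6: dominated by #2 (capacity 782≥307, unit cost 16≤33, defect rate 9.0≤10.2).
#7: dominated by #2 (capacity 782≥719, unit cost 16≤40, defect rate 9.0≤11.0).
#8: not dominated (best defect rate).
#9: not dominated.
#10: dominated by #5 (capacity 834≥189, unit cost 33≤56, defect rate 4.8≤6.1).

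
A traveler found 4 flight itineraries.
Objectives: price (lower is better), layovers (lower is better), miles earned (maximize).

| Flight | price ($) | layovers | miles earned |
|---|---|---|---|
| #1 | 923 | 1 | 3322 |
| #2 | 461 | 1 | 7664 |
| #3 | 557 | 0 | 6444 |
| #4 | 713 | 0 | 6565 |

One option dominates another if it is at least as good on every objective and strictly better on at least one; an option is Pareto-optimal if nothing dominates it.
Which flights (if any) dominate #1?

#2: price 461≤923, layovers 1≤1, miles earned 7664≥3322 — dominates #1.
#3: price 557≤923, layovers 0≤1, miles earned 6444≥3322 — dominates #1.
#4: price 713≤923, layovers 0≤1, miles earned 6565≥3322 — dominates #1.

#2, #3, #4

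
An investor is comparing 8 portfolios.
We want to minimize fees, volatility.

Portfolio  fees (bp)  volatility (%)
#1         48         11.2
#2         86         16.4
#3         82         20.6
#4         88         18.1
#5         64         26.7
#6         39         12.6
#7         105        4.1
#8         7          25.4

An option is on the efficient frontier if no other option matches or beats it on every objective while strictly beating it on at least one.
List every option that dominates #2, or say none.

#1, #6

#1: fees 48≤86, volatility 11.2≤16.4 — dominates #2.
#6: fees 39≤86, volatility 12.6≤16.4 — dominates #2.
Others (#3, #4, #5, #7, #8) are each worse than #2 on at least one objective.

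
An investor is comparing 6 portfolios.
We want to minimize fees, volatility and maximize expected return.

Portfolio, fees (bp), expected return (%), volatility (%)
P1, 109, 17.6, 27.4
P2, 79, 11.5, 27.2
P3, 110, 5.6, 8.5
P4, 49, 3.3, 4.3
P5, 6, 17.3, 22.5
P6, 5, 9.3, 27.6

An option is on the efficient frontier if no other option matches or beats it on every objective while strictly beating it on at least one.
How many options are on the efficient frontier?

5

P1: not dominated (best expected return).
P2: dominated by P5 (fees 6≤79, expected return 17.3≥11.5, volatility 22.5≤27.2).
P3: not dominated.
P4: not dominated (best volatility).
P5: not dominated.
P6: not dominated (best fees).
Pareto-optimal: P1, P3, P4, P5, P6 → 5.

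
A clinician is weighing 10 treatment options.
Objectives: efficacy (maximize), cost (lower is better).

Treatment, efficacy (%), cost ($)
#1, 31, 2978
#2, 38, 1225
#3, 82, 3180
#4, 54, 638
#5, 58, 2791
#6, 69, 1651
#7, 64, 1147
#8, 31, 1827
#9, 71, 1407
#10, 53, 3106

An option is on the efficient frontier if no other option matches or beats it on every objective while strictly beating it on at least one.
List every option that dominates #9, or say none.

#1: worse on efficacy (31 vs 71).
#2: worse on efficacy (38 vs 71).
#3: worse on cost (3180 vs 1407).
#4: worse on efficacy (54 vs 71).
#5: worse on efficacy (58 vs 71).
#6: worse on efficacy (69 vs 71).
#7: worse on efficacy (64 vs 71).
#8: worse on efficacy (31 vs 71).
#10: worse on efficacy (53 vs 71).
No option dominates #9.

none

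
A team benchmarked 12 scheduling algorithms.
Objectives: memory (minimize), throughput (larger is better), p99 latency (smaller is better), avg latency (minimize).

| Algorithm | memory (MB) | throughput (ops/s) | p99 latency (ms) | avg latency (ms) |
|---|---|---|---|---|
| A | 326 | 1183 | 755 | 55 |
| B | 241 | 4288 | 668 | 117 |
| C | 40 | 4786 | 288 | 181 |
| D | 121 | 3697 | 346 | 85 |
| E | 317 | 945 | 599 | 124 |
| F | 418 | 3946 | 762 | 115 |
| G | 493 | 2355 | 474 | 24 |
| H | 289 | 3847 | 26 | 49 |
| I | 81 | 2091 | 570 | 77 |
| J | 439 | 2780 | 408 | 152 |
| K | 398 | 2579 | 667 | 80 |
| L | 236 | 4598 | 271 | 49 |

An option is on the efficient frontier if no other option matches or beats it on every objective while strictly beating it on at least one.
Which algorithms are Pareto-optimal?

C, D, G, H, I, L

A: dominated by H (memory 289≤326, throughput 3847≥1183, p99 latency 26≤755, avg latency 49≤55).
B: dominated by L (memory 236≤241, throughput 4598≥4288, p99 latency 271≤668, avg latency 49≤117).
C: not dominated (best memory).
D: not dominated.
E: dominated by D (memory 121≤317, throughput 3697≥945, p99 latency 346≤599, avg latency 85≤124).
F: dominated by L (memory 236≤418, throughput 4598≥3946, p99 latency 271≤762, avg latency 49≤115).
G: not dominated (best avg latency).
H: not dominated (best p99 latency).
I: not dominated.
J: dominated by D (memory 121≤439, throughput 3697≥2780, p99 latency 346≤408, avg latency 85≤152).
K: dominated by H (memory 289≤398, throughput 3847≥2579, p99 latency 26≤667, avg latency 49≤80).
L: not dominated.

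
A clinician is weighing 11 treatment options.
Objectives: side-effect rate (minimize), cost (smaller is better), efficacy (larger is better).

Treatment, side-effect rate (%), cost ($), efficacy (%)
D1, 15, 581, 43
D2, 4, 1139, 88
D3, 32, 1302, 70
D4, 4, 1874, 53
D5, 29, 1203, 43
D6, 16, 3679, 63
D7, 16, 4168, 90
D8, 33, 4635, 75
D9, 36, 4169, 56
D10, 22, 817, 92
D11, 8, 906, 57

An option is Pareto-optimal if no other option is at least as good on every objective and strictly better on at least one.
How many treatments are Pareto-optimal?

D1: not dominated (best cost).
D2: not dominated.
D3: dominated by D2 (side-effect rate 4≤32, cost 1139≤1302, efficacy 88≥70).
D4: dominated by D2 (side-effect rate 4≤4, cost 1139≤1874, efficacy 88≥53).
D5: dominated by D1 (side-effect rate 15≤29, cost 581≤1203, efficacy 43≥43).
D6: dominated by D2 (side-effect rate 4≤16, cost 1139≤3679, efficacy 88≥63).
D7: not dominated.
D8: dominated by D2 (side-effect rate 4≤33, cost 1139≤4635, efficacy 88≥75).
D9: dominated by D2 (side-effect rate 4≤36, cost 1139≤4169, efficacy 88≥56).
D10: not dominated (best efficacy).
D11: not dominated.
Pareto-optimal: D1, D2, D7, D10, D11 → 5.

5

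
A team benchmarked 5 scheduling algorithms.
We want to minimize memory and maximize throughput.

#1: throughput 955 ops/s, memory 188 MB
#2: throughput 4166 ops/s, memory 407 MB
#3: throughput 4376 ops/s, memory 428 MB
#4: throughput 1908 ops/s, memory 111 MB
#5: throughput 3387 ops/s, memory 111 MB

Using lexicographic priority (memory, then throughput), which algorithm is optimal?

#5

First minimize memory: best is 111, kept {#4, #5}.
Then maximize throughput: best is 3387, kept {#5}.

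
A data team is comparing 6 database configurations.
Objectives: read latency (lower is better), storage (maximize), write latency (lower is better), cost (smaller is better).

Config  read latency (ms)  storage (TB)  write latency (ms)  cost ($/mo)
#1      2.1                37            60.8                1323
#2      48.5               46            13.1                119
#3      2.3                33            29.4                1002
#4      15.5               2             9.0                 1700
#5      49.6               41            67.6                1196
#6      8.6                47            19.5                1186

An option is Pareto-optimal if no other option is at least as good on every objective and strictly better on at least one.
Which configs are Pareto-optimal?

#1: not dominated (best read latency).
#2: not dominated (best cost).
#3: not dominated.
#4: not dominated (best write latency).
#5: dominated by #2 (read latency 48.5≤49.6, storage 46≥41, write latency 13.1≤67.6, cost 119≤1196).
#6: not dominated (best storage).

#1, #2, #3, #4, #6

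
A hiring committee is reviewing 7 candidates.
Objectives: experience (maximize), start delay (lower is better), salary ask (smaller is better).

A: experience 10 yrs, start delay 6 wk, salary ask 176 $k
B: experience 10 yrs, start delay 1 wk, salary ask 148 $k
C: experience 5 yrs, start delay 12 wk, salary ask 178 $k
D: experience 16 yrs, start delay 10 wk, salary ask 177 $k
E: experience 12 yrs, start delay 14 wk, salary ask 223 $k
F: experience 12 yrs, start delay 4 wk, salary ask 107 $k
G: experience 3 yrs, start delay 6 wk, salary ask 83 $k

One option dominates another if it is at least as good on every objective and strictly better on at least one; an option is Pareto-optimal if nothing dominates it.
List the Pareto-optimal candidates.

B, D, F, G

A: dominated by B (experience 10≥10, start delay 1≤6, salary ask 148≤176).
B: not dominated (best start delay).
C: dominated by A (experience 10≥5, start delay 6≤12, salary ask 176≤178).
D: not dominated (best experience).
E: dominated by D (experience 16≥12, start delay 10≤14, salary ask 177≤223).
F: not dominated.
G: not dominated (best salary ask).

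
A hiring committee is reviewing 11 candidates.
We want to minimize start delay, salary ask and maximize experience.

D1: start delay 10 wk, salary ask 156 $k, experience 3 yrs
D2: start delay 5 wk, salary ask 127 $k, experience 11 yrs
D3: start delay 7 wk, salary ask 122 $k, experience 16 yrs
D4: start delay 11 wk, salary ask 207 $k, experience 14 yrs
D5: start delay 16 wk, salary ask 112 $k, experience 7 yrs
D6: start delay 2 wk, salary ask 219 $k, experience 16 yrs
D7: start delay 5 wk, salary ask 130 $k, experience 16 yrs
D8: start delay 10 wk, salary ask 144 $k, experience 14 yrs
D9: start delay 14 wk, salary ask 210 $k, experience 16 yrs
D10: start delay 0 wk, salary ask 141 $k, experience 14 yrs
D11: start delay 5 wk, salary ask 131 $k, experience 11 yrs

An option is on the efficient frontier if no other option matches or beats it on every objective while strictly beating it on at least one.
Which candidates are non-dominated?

D2, D3, D5, D6, D7, D10

D1: dominated by D2 (start delay 5≤10, salary ask 127≤156, experience 11≥3).
D2: not dominated.
D3: not dominated.
D4: dominated by D3 (start delay 7≤11, salary ask 122≤207, experience 16≥14).
D5: not dominated (best salary ask).
D6: not dominated.
D7: not dominated.
D8: dominated by D3 (start delay 7≤10, salary ask 122≤144, experience 16≥14).
D9: dominated by D3 (start delay 7≤14, salary ask 122≤210, experience 16≥16).
D10: not dominated (best start delay).
D11: dominated by D2 (start delay 5≤5, salary ask 127≤131, experience 11≥11).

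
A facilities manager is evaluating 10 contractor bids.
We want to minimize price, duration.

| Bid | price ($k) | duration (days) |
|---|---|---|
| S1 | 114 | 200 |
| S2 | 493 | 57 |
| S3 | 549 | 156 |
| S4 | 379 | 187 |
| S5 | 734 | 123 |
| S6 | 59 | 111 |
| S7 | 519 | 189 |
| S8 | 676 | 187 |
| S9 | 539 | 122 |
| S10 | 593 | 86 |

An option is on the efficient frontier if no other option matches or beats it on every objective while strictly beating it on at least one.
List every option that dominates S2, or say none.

none

S1: worse on duration (200 vs 57).
S3: worse on price (549 vs 493).
S4: worse on duration (187 vs 57).
S5: worse on price (734 vs 493).
S6: worse on duration (111 vs 57).
S7: worse on price (519 vs 493).
S8: worse on price (676 vs 493).
S9: worse on price (539 vs 493).
S10: worse on price (593 vs 493).
No option dominates S2.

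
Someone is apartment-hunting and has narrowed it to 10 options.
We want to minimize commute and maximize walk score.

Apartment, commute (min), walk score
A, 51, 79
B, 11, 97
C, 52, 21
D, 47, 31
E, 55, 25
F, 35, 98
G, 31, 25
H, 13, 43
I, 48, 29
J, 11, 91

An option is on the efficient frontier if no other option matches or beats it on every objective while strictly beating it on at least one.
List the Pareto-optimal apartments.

A: dominated by B (commute 11≤51, walk score 97≥79).
B: not dominated.
C: dominated by A (commute 51≤52, walk score 79≥21).
D: dominated by B (commute 11≤47, walk score 97≥31).
E: dominated by A (commute 51≤55, walk score 79≥25).
F: not dominated (best walk score).
G: dominated by B (commute 11≤31, walk score 97≥25).
H: dominated by B (commute 11≤13, walk score 97≥43).
I: dominated by B (commute 11≤48, walk score 97≥29).
J: dominated by B (commute 11≤11, walk score 97≥91).

B, F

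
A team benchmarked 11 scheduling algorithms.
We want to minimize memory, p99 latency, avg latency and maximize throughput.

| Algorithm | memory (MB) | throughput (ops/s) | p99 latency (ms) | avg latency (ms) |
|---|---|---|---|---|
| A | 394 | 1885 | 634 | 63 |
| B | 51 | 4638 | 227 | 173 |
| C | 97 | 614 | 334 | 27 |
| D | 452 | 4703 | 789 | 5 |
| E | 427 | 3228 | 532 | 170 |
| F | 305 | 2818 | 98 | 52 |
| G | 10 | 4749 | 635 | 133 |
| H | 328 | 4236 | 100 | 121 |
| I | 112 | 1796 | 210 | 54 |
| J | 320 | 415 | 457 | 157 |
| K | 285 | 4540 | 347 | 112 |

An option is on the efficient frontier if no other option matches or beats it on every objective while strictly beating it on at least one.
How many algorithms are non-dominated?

8

A: dominated by F (memory 305≤394, throughput 2818≥1885, p99 latency 98≤634, avg latency 52≤63).
B: not dominated.
C: not dominated.
D: not dominated (best avg latency).
E: dominated by H (memory 328≤427, throughput 4236≥3228, p99 latency 100≤532, avg latency 121≤170).
F: not dominated (best p99 latency).
G: not dominated (best memory).
H: not dominated.
I: not dominated.
J: dominated by C (memory 97≤320, throughput 614≥415, p99 latency 334≤457, avg latency 27≤157).
K: not dominated.
Pareto-optimal: B, C, D, F, G, H, I, K → 8.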